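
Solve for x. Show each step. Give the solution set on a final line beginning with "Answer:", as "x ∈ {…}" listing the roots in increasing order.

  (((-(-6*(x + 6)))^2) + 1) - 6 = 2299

Step 1. [(((-(-6*(x + 6)))^2) + 1) - 6 = 2299] -6 is outermost — add 6 both sides ⇒ sub: ((-(-6*(x + 6)))^2) + 1 = 2305.
Step 2. [((-(-6*(x + 6)))^2) + 1 = 2305] +1 is outermost — subtract 1 both sides, so sub: (-(-6*(x + 6)))^2 = 2304.
Step 3. [(-(-6*(x + 6)))^2 = 2304] 2304 ≥ 0, LHS is (·)² — take ±√ ⇒ sqrt: -(-6*(x + 6)) = 48 or -48.
Step 4. [-(-6*(x + 6)) = 48 or -48] leading − — multiply by −1. So neg: -6*(x + 6) = -48 or 48.
Step 5. [-6*(x + 6) = -48 or 48] -6 out front; divide by -6 ⇒ div: x + 6 = 8 or -8.
Step 6. [x + 6 = 8 or -8] +6 is outermost — subtract 6 both sides. So sub: x = 2 or -14.

Answer: x ∈ {-14, 2}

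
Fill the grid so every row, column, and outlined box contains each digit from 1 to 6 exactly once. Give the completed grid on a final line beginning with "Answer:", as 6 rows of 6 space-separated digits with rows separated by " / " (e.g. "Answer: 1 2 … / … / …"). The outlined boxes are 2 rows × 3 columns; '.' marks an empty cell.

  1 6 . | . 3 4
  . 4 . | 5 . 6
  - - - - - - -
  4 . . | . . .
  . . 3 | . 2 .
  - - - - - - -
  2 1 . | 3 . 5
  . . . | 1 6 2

Step 1. [r3c3∈{1,2,5,6}] across col 3, 1 lands solely at r3c3 ⇒ r3c3=1.
Step 2. [r4c2∈{5}] r4c2 has the single candidate 5. So r4c2=5.
Step 3. [r6c1∈{3,5}] across col 1, 5 lands solely at r6c1 ⇒ r6c1=5.
Step 4. [r6c3∈{4}] only 4 remains possible at r6c3. So r6c3=4.
Step 5. [r2c3∈{2}] r2c3 has the single candidate 2. So r2c3=2.
Step 6. [r4c4∈{4,6}] r4c4 is the only open cell in row 4 admitting 4. So r4c4=4.
Step 7. [r5c3∈{6}] r5c3 is down to just 6, so r5c3=6.
Step 8. [r3c6∈{3}] r3c6 is down to just 3, so r3c6=3.
Step 9. [r1c4∈{2}] r1c4 has the single candidate 2 ⇒ r1c4=2.
Step 10. [r3c2∈{2}] r3c2 has the single candidate 2. So r3c2=2.
Step 11. [r6c2∈{3}] r6c2's peers cover all but 3. So r6c2=3.
Step 12. [r3c4∈{6}] r3c4's peers cover all but 6, so r3c4=6.
Step 13. [r2c5∈{1}] only 1 remains possible at r2c5, so r2c5=1.
Step 14. [r4c1∈{6}] r4c1's peers cover all but 6 ⇒ r4c1=6.
Step 15. [r5c5∈{4}] nothing but 4 survives at r5c5 ⇒ r5c5=4.
Step 16. [r4c6∈{1}] r4c6 has the single candidate 1, so r4c6=1.
Step 17. [r3c5∈{5}] r3c5 is down to just 5 ⇒ r3c5=5.
Step 18. [r1c3∈{5}] nothing but 5 survives at r1c3. So r1c3=5.
Step 19. [r2c1∈{3}] r2c1 has the single candidate 3 ⇒ r2c1=3.

Answer: 1 6 5 2 3 4 / 3 4 2 5 1 6 / 4 2 1 6 5 3 / 6 5 3 4 2 1 / 2 1 6 3 4 5 / 5 3 4 1 6 2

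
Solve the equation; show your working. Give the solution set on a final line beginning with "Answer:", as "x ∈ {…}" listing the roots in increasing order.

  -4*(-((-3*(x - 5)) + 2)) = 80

Step 1. [-4*(-((-3*(x - 5)) + 2)) = 80] -4·(inner) — divide through by -4. So div: -((-3*(x - 5)) + 2) = -20.
Step 2. [-((-3*(x - 5)) + 2) = -20] flip signs both sides, so neg: (-3*(x - 5)) + 2 = 20.
Step 3. [(-3*(x - 5)) + 2 = 20] peel the +2: subtract 2 from each side ⇒ sub: -3*(x - 5) = 18.
Step 4. [-3*(x - 5) = 18] LHS = -3·(…); ÷-3 both sides ⇒ div: x - 5 = -6.
Step 5. [x - 5 = -6] the outer -5 inverts by adding 5, so sub: x = -1.

Answer: x ∈ {-1}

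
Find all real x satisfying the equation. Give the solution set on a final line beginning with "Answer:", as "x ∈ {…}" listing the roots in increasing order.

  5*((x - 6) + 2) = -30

Step 1. [5*((x - 6) + 2) = -30] leading coefficient 5: divide by 5, so div: (x - 6) + 2 = -6.
Step 2. [(x - 6) + 2 = -6] 2 comes off first (subtract 2). So sub: x - 6 = -8.
Step 3. [x - 6 = -8] peel the -6: add 6 from each side. So sub: x = -2.

Answer: x ∈ {-2}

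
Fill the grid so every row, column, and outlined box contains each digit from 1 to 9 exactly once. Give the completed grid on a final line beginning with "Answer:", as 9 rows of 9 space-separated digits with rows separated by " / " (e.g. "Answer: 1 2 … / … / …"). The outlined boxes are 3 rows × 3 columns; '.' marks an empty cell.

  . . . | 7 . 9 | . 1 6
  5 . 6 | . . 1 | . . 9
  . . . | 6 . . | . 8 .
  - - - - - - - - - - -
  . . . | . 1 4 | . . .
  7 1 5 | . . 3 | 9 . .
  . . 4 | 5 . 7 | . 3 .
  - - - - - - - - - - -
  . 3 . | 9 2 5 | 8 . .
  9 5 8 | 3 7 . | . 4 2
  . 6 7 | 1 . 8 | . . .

Step 1. [r2c4∈{2,4,8}] across col 4, 4 lands solely at r2c4. So r2c4=4.
Step 2. [r9c1∈{2,4}] 2 has one home in row 9: r9c1. So r9c1=2.
Step 3. [r7c8∈{6,7}] across row 7, 6 lands solely at r7c8. So r7c8=6.
Step 4. [r5c8∈{2}] r5c8's peers cover all but 2 ⇒ r5c8=2.
Step 5. [r6c2∈{2,8,9}] across row 6, 2 lands solely at r6c2 ⇒ r6c2=2.
Step 6. [r2c8∈{7}] r2c8 is down to just 7 ⇒ r2c8=7.
Step 7. [r2c2∈{8}] nothing but 8 survives at r2c2, so r2c2=8.
Step 8. [r5c4∈{8}] r5c4 is down to just 8 ⇒ r5c4=8.
Step 9. [r1c2∈{4}] only 4 remains possible at r1c2. So r1c2=4.
Step 10. [r1c1∈{3}] r1c1's peers cover all but 3. So r1c1=3.
Step 11. [r3c7∈{2,3,4,5}] col 7 places 4 nowhere but r3c7. So r3c7=4.
Step 12. [r4c7∈{5,6,7}] r4c7 is the only open cell in col 7 admitting 7. So r4c7=7.
Step 13. [r6c7∈{1,6}] col 7 places 6 nowhere but r6c7, so r6c7=6.
Step 14. [r7c3∈{1}] nothing but 1 survives at r7c3 ⇒ r7c3=1.
Step 15. [r1c3∈{2}] nothing but 2 survives at r1c3 ⇒ r1c3=2.
Step 16. [r1c7∈{5}] only 5 remains possible at r1c7 ⇒ r1c7=5.
Step 17. [r3c9∈{3}] r3c9 has the single candidate 3. So r3c9=3.
Step 18. [r3c3∈{9}] only 9 remains possible at r3c3. So r3c3=9.
Step 19. [r6c1∈{8}] r6c1's peers cover all but 8. So r6c1=8.
Step 20. [r4c8∈{5}] r4c8's peers cover all but 5. So r4c8=5.
Step 21. [r2c5∈{3}] r2c5 has the single candidate 3. So r2c5=3.
Step 22. [r3c2∈{7}] r3c2 is down to just 7 ⇒ r3c2=7.
Step 23. [r4c2∈{9}] r4c2 has the single candidate 9. So r4c2=9.
Step 24. [r9c9∈{5}] r9c9's peers cover all but 5. So r9c9=5.
Step 25. [r3c6∈{2}] only 2 remains possible at r3c6, so r3c6=2.
Step 26. [r9c7∈{3}] r9c7 has the single candidate 3 ⇒ r9c7=3.
Step 27. [r9c5∈{4}] r9c5 has the single candidate 4. So r9c5=4.
Step 28. [r4c9∈{8}] nothing but 8 survives at r4c9 ⇒ r4c9=8.
Step 29. [r5c9∈{4}] r5c9 has the single candidate 4 ⇒ r5c9=4.
Step 30. [r8c6∈{6}] r8c6 has the single candidate 6. So r8c6=6.
Step 31. [r5c5∈{6}] r5c5 has the single candidate 6, so r5c5=6.
Step 32. [r9c8∈{9}] r9c8's peers cover all but 9. So r9c8=9.
Step 33. [r3c5∈{5}] r3c5 has the single candidate 5 ⇒ r3c5=5.
Step 34. [r8c7∈{1}] nothing but 1 survives at r8c7, so r8c7=1.
Step 35. [r4c4∈{2}] r4c4 is down to just 2 ⇒ r4c4=2.
Step 36. [r6c5∈{9}] only 9 remains possible at r6c5 ⇒ r6c5=9.
Step 37. [r7c1∈{4}] r7c1 has the single candidate 4, so r7c1=4.
Step 38. [r4c3∈{3}] nothing but 3 survives at r4c3. So r4c3=3.
Step 39. [r2c7∈{2}] r2c7's peers cover all but 2, so r2c7=2.
Step 40. [r7c9∈{7}] r7c9 is down to just 7, so r7c9=7.
Step 41. [r3c1∈{1}] r3c1 has the single candidate 1. So r3c1=1.
Step 42. [r4c1∈{6}] only 6 remains possible at r4c1 ⇒ r4c1=6.
Step 43. [r6c9∈{1}] only 1 remains possible at r6c9. So r6c9=1.
Step 44. [r1c5∈{8}] r1c5 is down to just 8. So r1c5=8.

Answer: 3 4 2 7 8 9 5 1 6 / 5 8 6 4 3 1 2 7 9 / 1 7 9 6 5 2 4 8 3 / 6 9 3 2 1 4 7 5 8 / 7 1 5 8 6 3 9 2 4 / 8 2 4 5 9 7 6 3 1 / 4 3 1 9 2 5 8 6 7 / 9 5 8 3 7 6 1 4 2 / 2 6 7 1 4 8 3 9 5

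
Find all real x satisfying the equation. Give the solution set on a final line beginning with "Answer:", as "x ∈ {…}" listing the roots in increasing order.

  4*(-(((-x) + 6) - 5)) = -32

Step 1. [4*(-(((-x) + 6) - 5)) = -32] 4 out front; divide by 4. So div: -(((-x) + 6) - 5) = -8.
Step 2. [-(((-x) + 6) - 5) = -8] leading − — multiply by −1, so neg: ((-x) + 6) - 5 = 8.
Step 3. [((-x) + 6) - 5 = 8] -5 is outermost — add 5 both sides. So sub: (-x) + 6 = 13.
Step 4. [(-x) + 6 = 13] subtract 6: x sits inside (… + 6), so sub: -x = 7.
Step 5. [-x = 7] leading − — multiply by −1, so neg: x = -7.

Answer: x ∈ {-7}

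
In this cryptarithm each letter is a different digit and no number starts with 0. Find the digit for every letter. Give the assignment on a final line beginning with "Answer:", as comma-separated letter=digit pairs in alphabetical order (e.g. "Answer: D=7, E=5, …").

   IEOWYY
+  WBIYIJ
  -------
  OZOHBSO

Step 1. [col 1: Y + J ≡ O (mod 10)] several values work for Y in column 1 (Y + J ≡ O (mod 10), carry-in 0); try Y=6. So Y=6.
Step 2. [col 1: Y + J ≡ O (mod 10)] no forcing yet in column 1 (carry-in 0); O=1 is free and consistent — try it ⇒ O=1.
Step 3. [col 1: Y + J ≡ O (mod 10)] in column 1 we have Y+J≡O with carry-in 0; given Y=6, O=1 and digits 1,6 already taken and all letters distinct, that pins J to 5, so J=5.
Step 4. [col 2: Y + I ≡ S (mod 10)] several values work for S in column 2 (Y + I ≡ S (mod 10), carry-in 1); try S=9, so S=9.
Step 5. [col 2: Y + I ≡ S (mod 10)] column 2 reads Y+I+carry(1)=S with Y=6, S=9; with digits 1,5,6,9 already taken and all letters distinct, the only value for I is 2. So I=2.
Step 6. [col 3: W + Y ≡ B (mod 10)] several values work for W in column 3 (W + Y ≡ B (mod 10), carry-in 0); try W=7, so W=7.
Step 7. [col 3: W + Y ≡ B (mod 10)] in column 3 we have W+Y≡B with carry-in 0; given W=7, Y=6 and digits 1,2,5,6,7,9 already taken and all letters distinct, that pins B to 3. So B=3.
Step 8. [col 4: O + I ≡ H (mod 10)] column 4: given O=1, I=2, carry-in 1, and digits 1,2,3,5,6,7,9 already taken and all letters distinct, O+I≡H (mod 10) forces H=4. So H=4.
Step 9. [col 5: E + B ≡ O (mod 10)] in column 5 we have E+B≡O with carry-in 0; given B=3, O=1 and digits 1,2,3,4,5,6,7,9 already taken and all letters distinct, that pins E to 8. So E=8.
Step 10. [col 6: I + W ≡ Z (mod 10)] from column 6 (I=2, W=7, carry-in 1, digits 1,2,3,4,5,6,7,8,9 already taken and all letters distinct): Z must equal 0 ⇒ Z=0.

Answer: B=3, E=8, H=4, I=2, J=5, O=1, S=9, W=7, Y=6, Z=0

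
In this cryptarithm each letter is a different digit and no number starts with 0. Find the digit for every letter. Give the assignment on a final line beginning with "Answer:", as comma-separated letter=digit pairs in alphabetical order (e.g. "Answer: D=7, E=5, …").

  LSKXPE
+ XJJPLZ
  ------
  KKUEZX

Step 1. [col 1: E + Z ≡ X (mod 10)] column 1 (E + Z ≡ X (mod 10), carry-in 0) doesn't pin E yet; pick E=6 and continue. So E=6.
Step 2. [col 1: E + Z ≡ X (mod 10)] several values work for Z in column 1 (E + Z ≡ X (mod 10), carry-in 0); try Z=8 ⇒ Z=8.
Step 3. [col 1: E + Z ≡ X (mod 10)] column 1: given E=6, Z=8, carry-in 0, and digits 6,8 already taken and all letters distinct, E+Z≡X (mod 10) forces X=4. So X=4.
Step 4. [col 2: P + L ≡ Z (mod 10)] column 2 (P + L ≡ Z (mod 10), carry-in 1) doesn't pin L yet; pick L=5 and continue. So L=5.
Step 5. [col 2: P + L ≡ Z (mod 10)] column 2: given L=5, Z=8, carry-in 1, and digits 4,5,6,8 already taken and all letters distinct, P+L≡Z (mod 10) forces P=2 ⇒ P=2.
Step 6. [col 4: K + J ≡ U (mod 10)] column 4 reads K+J+carry(0)=U with nothing yet; with digits 2,4,5,6,8 already taken and all letters distinct, the only value for U is 0, so U=0.
Step 7. [col 4: K + J ≡ U (mod 10)] column 4 (K + J ≡ U (mod 10), carry-in 0) doesn't pin J yet; pick J=1 and continue ⇒ J=1.
Step 8. [col 4: K + J ≡ U (mod 10)] from column 4 (J=1, U=0, carry-in 0, digits 0,1,2,4,5,6,8 already taken and all letters distinct): K must equal 9, so K=9.
Step 9. [col 5: S + J ≡ K (mod 10)] column 5 reads S+J+carry(1)=K with J=1, K=9; with digits 0,1,2,4,5,6,8,9 already taken and all letters distinct, the only value for S is 7 ⇒ S=7.

Answer: E=6, J=1, K=9, L=5, P=2, S=7, U=0, X=4, Z=8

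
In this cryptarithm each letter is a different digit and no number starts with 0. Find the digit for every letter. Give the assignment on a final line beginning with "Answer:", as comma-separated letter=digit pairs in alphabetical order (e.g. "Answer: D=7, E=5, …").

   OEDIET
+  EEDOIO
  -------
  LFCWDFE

Step 1. [L] adding two 6-digit numbers gives at most 6+1 digits, and here it does — L is that final carry and must be 1, so L=1.
Step 2. [col 1: T + O ≡ E (mod 10)] column 1 (T + O ≡ E (mod 10), carry-in 0) doesn't pin O yet; pick O=8 and continue. So O=8.
Step 3. [col 1: T + O ≡ E (mod 10)] no forcing yet in column 1 (carry-in 0); E=2 is free and consistent — try it. So E=2.
Step 4. [col 1: T + O ≡ E (mod 10)] from column 1 (O=8, E=2, carry-in 0, digits 1,2,8 already taken and all letters distinct): T must equal 4. So T=4.
Step 5. [col 2: E + I ≡ F (mod 10)] column 2 (E + I ≡ F (mod 10), carry-in 1) doesn't pin F yet; pick F=0 and continue. So F=0.
Step 6. [col 2: E + I ≡ F (mod 10)] column 2 reads E+I+carry(1)=F with E=2, F=0; with digits 0,1,2,4,8 already taken and all letters distinct, the only value for I is 7. So I=7.
Step 7. [col 3: I + O ≡ D (mod 10)] column 3: given I=7, O=8, carry-in 1, and digits 0,1,2,4,7,8 already taken and all letters distinct, I+O≡D (mod 10) forces D=6 ⇒ D=6.
Step 8. [col 4: D + D ≡ W (mod 10)] column 4: given D=6, carry-in 1, and digits 0,1,2,4,6,7,8 already taken and all letters distinct, D+D≡W (mod 10) forces W=3, so W=3.
Step 9. [col 5: E + E ≡ C (mod 10)] in column 5 we have E+E≡C with carry-in 1; given E=2 and digits 0,1,2,3,4,6,7,8 already taken and all letters distinct, that pins C to 5. So C=5.

Answer: C=5, D=6, E=2, F=0, I=7, L=1, O=8, T=4, W=3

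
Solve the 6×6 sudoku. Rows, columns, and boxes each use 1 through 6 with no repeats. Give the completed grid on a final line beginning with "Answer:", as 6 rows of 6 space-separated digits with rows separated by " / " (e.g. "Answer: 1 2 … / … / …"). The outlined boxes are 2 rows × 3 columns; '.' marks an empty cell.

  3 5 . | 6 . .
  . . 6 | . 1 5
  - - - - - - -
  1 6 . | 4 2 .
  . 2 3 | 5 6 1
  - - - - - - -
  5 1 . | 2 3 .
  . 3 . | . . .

Step 1. [r5c3∈{4}] nothing but 4 survives at r5c3, so r5c3=4.
Step 2. [r2c1∈{2,4}] across row 2, 2 lands solely at r2c1 ⇒ r2c1=2.
Step 3. [r1c5∈{4}] only 4 remains possible at r1c5 ⇒ r1c5=4.
Step 4. [r6c1∈{6}] r6c1's peers cover all but 6. So r6c1=6.
Step 5. [r3c3∈{5}] r3c3 has the single candidate 5. So r3c3=5.
Step 6. [r3c6∈{3}] r3c6's peers cover all but 3 ⇒ r3c6=3.
Step 7. [r2c4∈{3}] r2c4 is down to just 3 ⇒ r2c4=3.
Step 8. [r6c3∈{2}] r6c3's peers cover all but 2. So r6c3=2.
Step 9. [r6c6∈{4}] only 4 remains possible at r6c6 ⇒ r6c6=4.
Step 10. [r6c4∈{1}] r6c4's peers cover all but 1. So r6c4=1.
Step 11. [r1c6∈{2}] r1c6's peers cover all but 2. So r1c6=2.
Step 12. [r5c6∈{6}] r5c6's peers cover all but 6, so r5c6=6.
Step 13. [r4c1∈{4}] r4c1 is down to just 4. So r4c1=4.
Step 14. [r6c5∈{5}] nothing but 5 survives at r6c5. So r6c5=5.
Step 15. [r1c3∈{1}] r1c3's peers cover all but 1, so r1c3=1.
Step 16. [r2c2∈{4}] r2c2's peers cover all but 4, so r2c2=4.

Answer: 3 5 1 6 4 2 / 2 4 6 3 1 5 / 1 6 5 4 2 3 / 4 2 3 5 6 1 / 5 1 4 2 3 6 / 6 3 2 1 5 4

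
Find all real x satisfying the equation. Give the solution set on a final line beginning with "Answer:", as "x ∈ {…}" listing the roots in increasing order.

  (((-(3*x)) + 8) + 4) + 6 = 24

Step 1. [(((-(3*x)) + 8) + 4) + 6 = 24] peel the +6: subtract 6 from each side, so sub: ((-(3*x)) + 8) + 4 = 18.
Step 2. [((-(3*x)) + 8) + 4 = 18] +4 is outermost — subtract 4 both sides, so sub: (-(3*x)) + 8 = 14.
Step 3. [(-(3*x)) + 8 = 14] peel the +8: subtract 8 from each side, so sub: -(3*x) = 6.
Step 4. [-(3*x) = 6] flip signs both sides. So neg: 3*x = -6.
Step 5. [3*x = -6] leading coefficient 3: divide by 3, so div: x = -2.

Answer: x ∈ {-2}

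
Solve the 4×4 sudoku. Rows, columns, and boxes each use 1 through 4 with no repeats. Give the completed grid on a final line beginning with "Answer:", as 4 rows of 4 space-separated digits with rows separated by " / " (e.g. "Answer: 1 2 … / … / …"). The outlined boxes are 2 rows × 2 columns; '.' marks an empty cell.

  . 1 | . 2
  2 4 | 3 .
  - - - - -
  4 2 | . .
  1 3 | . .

Step 1. [r1c3∈{4}] only 4 remains possible at r1c3 ⇒ r1c3=4.
Step 2. [r2c4∈{1}] nothing but 1 survives at r2c4, so r2c4=1.
Step 3. [r1c1∈{3}] r1c1 is down to just 3 ⇒ r1c1=3.
Step 4. [r3c4∈{3}] r3c4 has the single candidate 3. So r3c4=3.
Step 5. [r4c3∈{2}] only 2 remains possible at r4c3 ⇒ r4c3=2.
Step 6. [r3c3∈{1}] only 1 remains possible at r3c3 ⇒ r3c3=1.
Step 7. [r4c4∈{4}] r4c4 has the single candidate 4. So r4c4=4.

Answer: 3 1 4 2 / 2 4 3 1 / 4 2 1 3 / 1 3 2 4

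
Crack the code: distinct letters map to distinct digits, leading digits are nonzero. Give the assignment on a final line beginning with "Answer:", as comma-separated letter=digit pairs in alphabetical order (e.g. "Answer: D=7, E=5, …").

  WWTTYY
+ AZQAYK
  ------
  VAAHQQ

Step 1. [col 1: Y + K ≡ Q (mod 10)] several values work for Y in column 1 (Y + K ≡ Q (mod 10), carry-in 0); try Y=6 ⇒ Y=6.
Step 2. [col 1: Y + K ≡ Q (mod 10)] column 1 (Y + K ≡ Q (mod 10), carry-in 0) doesn't pin K yet; pick K=7 and continue. So K=7.
Step 3. [col 1: Y + K ≡ Q (mod 10)] from column 1 (Y=6, K=7, carry-in 0, digits 6,7 already taken and all letters distinct): Q must equal 3. So Q=3.
Step 4. [col 3: T + A ≡ H (mod 10)] several values work for A in column 3 (T + A ≡ H (mod 10), carry-in 1); try A=5. So A=5.
Step 5. [col 3: T + A ≡ H (mod 10)] no forcing yet in column 3 (carry-in 1); H=8 is free and consistent — try it ⇒ H=8.
Step 6. [col 3: T + A ≡ H (mod 10)] column 3 reads T+A+carry(1)=H with A=5, H=8; with digits 3,5,6,7,8 already taken and all letters distinct, the only value for T is 2, so T=2.
Step 7. [col 5: W + Z ≡ A (mod 10)] W=4 is one option consistent with column 5 (W + Z ≡ A (mod 10), carry-in 0) — take it, so W=4.
Step 8. [col 5: W + Z ≡ A (mod 10)] in column 5 we have W+Z≡A with carry-in 0; given W=4, A=5 and digits 2,3,4,5,6,7,8 already taken and all letters distinct, that pins Z to 1. So Z=1.
Step 9. [col 6: W + A ≡ V (mod 10)] from column 6 (W=4, A=5, carry-in 0, digits 1,2,3,4,5,6,7,8 already taken and all letters distinct): V must equal 9. So V=9.

Answer: A=5, H=8, K=7, Q=3, T=2, V=9, W=4, Y=6, Z=1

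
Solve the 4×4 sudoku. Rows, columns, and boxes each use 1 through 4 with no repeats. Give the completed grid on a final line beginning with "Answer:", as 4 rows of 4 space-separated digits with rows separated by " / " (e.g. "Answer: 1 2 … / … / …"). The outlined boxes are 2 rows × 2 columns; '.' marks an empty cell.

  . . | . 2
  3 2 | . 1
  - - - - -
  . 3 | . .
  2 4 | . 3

Step 1. [r2c3∈{4}] nothing but 4 survives at r2c3, so r2c3=4.
Step 2. [r3c1∈{1}] r3c1's peers cover all but 1 ⇒ r3c1=1.
Step 3. [r1c2∈{1}] r1c2's peers cover all but 1 ⇒ r1c2=1.
Step 4. [r3c3∈{2}] r3c3's peers cover all but 2 ⇒ r3c3=2.
Step 5. [r1c3∈{3}] nothing but 3 survives at r1c3. So r1c3=3.
Step 6. [r1c1∈{4}] r1c1 is down to just 4 ⇒ r1c1=4.
Step 7. [r4c3∈{1}] nothing but 1 survives at r4c3, so r4c3=1.
Step 8. [r3c4∈{4}] r3c4's peers cover all but 4. So r3c4=4.

Answer: 4 1 3 2 / 3 2 4 1 / 1 3 2 4 / 2 4 1 3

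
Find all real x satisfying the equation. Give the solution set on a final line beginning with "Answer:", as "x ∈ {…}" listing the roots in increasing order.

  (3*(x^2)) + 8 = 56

Step 1. [(3*(x^2)) + 8 = 56] 8 comes off first (subtract 8), so sub: 3*(x^2) = 48.
Step 2. [3*(x^2) = 48] divide by the outer 3, so div: x^2 = 16.
Step 3. [x^2 = 16] √ both sides: 16 ≥ 0 gives two branches ⇒ sqrt: x = 4 or -4.

Answer: x ∈ {-4, 4}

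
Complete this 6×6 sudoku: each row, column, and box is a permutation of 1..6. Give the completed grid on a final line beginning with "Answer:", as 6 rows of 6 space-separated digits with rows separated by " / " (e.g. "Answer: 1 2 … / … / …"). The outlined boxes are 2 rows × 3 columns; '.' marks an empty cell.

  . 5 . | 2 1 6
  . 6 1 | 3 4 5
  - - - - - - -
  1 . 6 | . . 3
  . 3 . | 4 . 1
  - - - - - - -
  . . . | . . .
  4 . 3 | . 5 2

Step 1. [r5c1∈{2,5,6}] col 1 places 6 nowhere but r5c1 ⇒ r5c1=6.
Step 2. [r6c2∈{1}] r6c2's peers cover all but 1. So r6c2=1.
Step 3. [r5c2∈{2}] nothing but 2 survives at r5c2 ⇒ r5c2=2.
Step 4. [r4c3∈{2,5}] col 3 places 2 nowhere but r4c3 ⇒ r4c3=2.
Step 5. [r4c5∈{6}] nothing but 6 survives at r4c5 ⇒ r4c5=6.
Step 6. [r1c3∈{4}] nothing but 4 survives at r1c3, so r1c3=4.
Step 7. [r5c5∈{3}] r5c5's peers cover all but 3 ⇒ r5c5=3.
Step 8. [r1c1∈{3}] only 3 remains possible at r1c1 ⇒ r1c1=3.
Step 9. [r3c4∈{5}] r3c4 has the single candidate 5, so r3c4=5.
Step 10. [r3c5∈{2}] nothing but 2 survives at r3c5 ⇒ r3c5=2.
Step 11. [r5c6∈{4}] r5c6's peers cover all but 4 ⇒ r5c6=4.
Step 12. [r2c1∈{2}] r2c1's peers cover all but 2. So r2c1=2.
Step 13. [r5c3∈{5}] nothing but 5 survives at r5c3. So r5c3=5.
Step 14. [r6c4∈{6}] r6c4's peers cover all but 6, so r6c4=6.
Step 15. [r5c4∈{1}] r5c4's peers cover all but 1. So r5c4=1.
Step 16. [r4c1∈{5}] r4c1 is down to just 5 ⇒ r4c1=5.
Step 17. [r3c2∈{4}] r3c2 has the single candidate 4, so r3c2=4.

Answer: 3 5 4 2 1 6 / 2 6 1 3 4 5 / 1 4 6 5 2 3 / 5 3 2 4 6 1 / 6 2 5 1 3 4 / 4 1 3 6 5 2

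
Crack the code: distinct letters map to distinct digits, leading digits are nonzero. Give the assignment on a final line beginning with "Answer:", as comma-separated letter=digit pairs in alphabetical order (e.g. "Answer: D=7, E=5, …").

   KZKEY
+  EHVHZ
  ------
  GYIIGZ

Step 1. [G] the sum has 6 digits but both addends have 5; that extra leading digit G is the final carry, namely 1, so G=1.
Step 2. [col 1: Y + Z ≡ Z (mod 10)] column 1: given nothing yet, carry-in 0, and digits 1 already taken and all letters distinct, Y+Z≡Z (mod 10) forces Y=0 ⇒ Y=0.
Step 3. [col 1: Y + Z ≡ Z (mod 10)] Z=5 is one option consistent with column 1 (Y + Z ≡ Z (mod 10), carry-in 0) — take it, so Z=5.
Step 4. [col 2: E + H ≡ G (mod 10)] E=3 is one option consistent with column 2 (E + H ≡ G (mod 10), carry-in 0) — take it. So E=3.
Step 5. [col 2: E + H ≡ G (mod 10)] from column 2 (E=3, G=1, carry-in 0, digits 0,1,3,5 already taken and all letters distinct): H must equal 8 ⇒ H=8.
Step 6. [col 3: K + V ≡ I (mod 10)] K=6 is one option consistent with column 3 (K + V ≡ I (mod 10), carry-in 1) — take it ⇒ K=6.
Step 7. [col 3: K + V ≡ I (mod 10)] column 3 (K + V ≡ I (mod 10), carry-in 1) doesn't pin I yet; pick I=4 and continue. So I=4.
Step 8. [col 3: K + V ≡ I (mod 10)] from column 3 (K=6, I=4, carry-in 1, digits 0,1,3,4,5,6,8 already taken and all letters distinct): V must equal 7. So V=7.

Answer: E=3, G=1, H=8, I=4, K=6, V=7, Y=0, Z=5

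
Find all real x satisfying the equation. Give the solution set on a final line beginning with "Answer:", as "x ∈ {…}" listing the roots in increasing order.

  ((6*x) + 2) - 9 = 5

Step 1. [((6*x) + 2) - 9 = 5] peel the -9: add 9 from each side, so sub: (6*x) + 2 = 14.
Step 2. [(6*x) + 2 = 14] subtract 2: x sits inside (… + 2). So sub: 6*x = 12.
Step 3. [6*x = 12] leading coefficient 6: divide by 6, so div: x = 2.

Answer: x ∈ {2}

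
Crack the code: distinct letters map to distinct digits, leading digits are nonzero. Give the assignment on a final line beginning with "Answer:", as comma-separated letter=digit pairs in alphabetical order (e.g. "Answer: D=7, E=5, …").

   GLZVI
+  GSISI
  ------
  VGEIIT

Step 1. [col 1: I + I ≡ T (mod 10)] I=7 is one option consistent with column 1 (I + I ≡ T (mod 10), carry-in 0) — take it. So I=7.
Step 2. [V] the sum has 6 digits but both addends have 5; that extra leading digit V is the final carry, namely 1. So V=1.
Step 3. [col 1: I + I ≡ T (mod 10)] from column 1 (I=7, carry-in 0, digits 1,7 already taken and all letters distinct): T must equal 4. So T=4.
Step 4. [col 2: V + S ≡ I (mod 10)] column 2 reads V+S+carry(1)=I with V=1, I=7; with digits 1,4,7 already taken and all letters distinct, the only value for S is 5, so S=5.
Step 5. [col 3: Z + I ≡ I (mod 10)] column 3 reads Z+I+carry(0)=I with I=7; with digits 1,4,5,7 already taken and all letters distinct, the only value for Z is 0 ⇒ Z=0.
Step 6. [col 4: L + S ≡ E (mod 10)] L=8 is one option consistent with column 4 (L + S ≡ E (mod 10), carry-in 0) — take it. So L=8.
Step 7. [col 4: L + S ≡ E (mod 10)] in column 4 we have L+S≡E with carry-in 0; given L=8, S=5 and digits 0,1,4,5,7,8 already taken and all letters distinct, that pins E to 3 ⇒ E=3.
Step 8. [col 5: G + G ≡ G (mod 10)] column 5: given nothing yet, carry-in 1, and digits 0,1,3,4,5,7,8 already taken and all letters distinct, G+G≡G (mod 10) forces G=9. So G=9.

Answer: E=3, G=9, I=7, L=8, S=5, T=4, V=1, Z=0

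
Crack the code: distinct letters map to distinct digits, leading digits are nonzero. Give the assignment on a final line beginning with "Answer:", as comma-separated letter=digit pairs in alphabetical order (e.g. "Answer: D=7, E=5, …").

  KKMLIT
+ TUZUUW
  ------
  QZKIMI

Step 1. [col 1: T + W ≡ I (mod 10)] no forcing yet in column 1 (carry-in 0); T=7 is free and consistent — try it, so T=7.
Step 2. [col 1: T + W ≡ I (mod 10)] column 1 (T + W ≡ I (mod 10), carry-in 0) doesn't pin W yet; pick W=4 and continue ⇒ W=4.
Step 3. [col 1: T + W ≡ I (mod 10)] from column 1 (T=7, W=4, carry-in 0, digits 4,7 already taken and all letters distinct): I must equal 1 ⇒ I=1.
Step 4. [col 2: I + U ≡ M (mod 10)] several values work for U in column 2 (I + U ≡ M (mod 10), carry-in 1); try U=3 ⇒ U=3.
Step 5. [col 2: I + U ≡ M (mod 10)] in column 2 we have I+U≡M with carry-in 1; given I=1, U=3 and digits 1,3,4,7 already taken and all letters distinct, that pins M to 5. So M=5.
Step 6. [col 3: L + U ≡ I (mod 10)] column 3 reads L+U+carry(0)=I with U=3, I=1; with digits 1,3,4,5,7 already taken and all letters distinct, the only value for L is 8, so L=8.
Step 7. [col 4: M + Z ≡ K (mod 10)] column 4 (M + Z ≡ K (mod 10), carry-in 1) doesn't pin K yet; pick K=2 and continue, so K=2.
Step 8. [col 4: M + Z ≡ K (mod 10)] from column 4 (M=5, K=2, carry-in 1, digits 1,2,3,4,5,7,8 already taken and all letters distinct): Z must equal 6. So Z=6.
Step 9. [col 6: K + T ≡ Q (mod 10)] column 6: given K=2, T=7, carry-in 0, and digits 1,2,3,4,5,6,7,8 already taken and all letters distinct, K+T≡Q (mod 10) forces Q=9. So Q=9.

Answer: I=1, K=2, L=8, M=5, Q=9, T=7, U=3, W=4, Z=6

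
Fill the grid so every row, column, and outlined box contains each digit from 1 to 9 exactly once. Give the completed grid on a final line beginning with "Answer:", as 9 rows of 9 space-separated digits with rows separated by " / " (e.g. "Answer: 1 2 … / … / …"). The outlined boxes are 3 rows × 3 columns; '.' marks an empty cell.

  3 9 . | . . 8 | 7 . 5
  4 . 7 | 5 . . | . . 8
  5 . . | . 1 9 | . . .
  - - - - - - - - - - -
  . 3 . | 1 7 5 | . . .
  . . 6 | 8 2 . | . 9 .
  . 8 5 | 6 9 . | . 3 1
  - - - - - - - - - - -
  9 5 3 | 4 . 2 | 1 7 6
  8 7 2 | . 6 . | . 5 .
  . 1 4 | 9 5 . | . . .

Step 1. [r1c8∈{1,2,4,6}] 6 has one home in row 1: r1c8 ⇒ r1c8=6.
Step 2. [r8c4∈{3}] r8c4 is down to just 3. So r8c4=3.
Step 3. [r4c1∈{2}] only 2 remains possible at r4c1, so r4c1=2.
Step 4. [r4c9∈{4}] nothing but 4 survives at r4c9 ⇒ r4c9=4.
Step 5. [r6c7∈{2}] r6c7's peers cover all but 2. So r6c7=2.
Step 6. [r5c6∈{3,4}] r5c6 is the only open cell in row 5 admitting 3, so r5c6=3.
Step 7. [r2c7∈{3,9}] across row 2, 9 lands solely at r2c7 ⇒ r2c7=9.
Step 8. [r4c8∈{8}] nothing but 8 survives at r4c8. So r4c8=8.
Step 9. [r9c8∈{2}] only 2 remains possible at r9c8. So r9c8=2.
Step 10. [r3c9∈{2,3}] across col 9, 2 lands solely at r3c9, so r3c9=2.
Step 11. [r3c7∈{3,4}] row 3 places 3 nowhere but r3c7. So r3c7=3.
Step 12. [r5c1∈{1,7}] r5c1 is the only open cell in row 5 admitting 1 ⇒ r5c1=1.
Step 13. [r3c2∈{6}] r3c2's peers cover all but 6, so r3c2=6.
Step 14. [r9c6∈{7}] only 7 remains possible at r9c6. So r9c6=7.
Step 15. [r6c1∈{7}] nothing but 7 survives at r6c1. So r6c1=7.
Step 16. [r5c9∈{7}] r5c9's peers cover all but 7. So r5c9=7.
Step 17. [r4c7∈{6}] only 6 remains possible at r4c7, so r4c7=6.
Step 18. [r9c9∈{3}] only 3 remains possible at r9c9. So r9c9=3.
Step 19. [r5c2∈{4}] nothing but 4 survives at r5c2. So r5c2=4.
Step 20. [r3c4∈{7}] only 7 remains possible at r3c4. So r3c4=7.
Step 21. [r6c6∈{4}] nothing but 4 survives at r6c6. So r6c6=4.
Step 22. [r7c5∈{8}] r7c5 has the single candidate 8. So r7c5=8.
Step 23. [r2c6∈{6}] r2c6's peers cover all but 6, so r2c6=6.
Step 24. [r3c3∈{8}] only 8 remains possible at r3c3 ⇒ r3c3=8.
Step 25. [r2c8∈{1}] only 1 remains possible at r2c8. So r2c8=1.
Step 26. [r2c2∈{2}] r2c2's peers cover all but 2. So r2c2=2.
Step 27. [r4c3∈{9}] only 9 remains possible at r4c3 ⇒ r4c3=9.
Step 28. [r1c4∈{2}] nothing but 2 survives at r1c4, so r1c4=2.
Step 29. [r3c8∈{4}] r3c8's peers cover all but 4 ⇒ r3c8=4.
Step 30. [r2c5∈{3}] r2c5 is down to just 3 ⇒ r2c5=3.
Step 31. [r8c9∈{9}] nothing but 9 survives at r8c9, so r8c9=9.
Step 32. [r1c3∈{1}] r1c3 is down to just 1. So r1c3=1.
Step 33. [r9c1∈{6}] r9c1 is down to just 6. So r9c1=6.
Step 34. [r8c6∈{1}] r8c6's peers cover all but 1. So r8c6=1.
Step 35. [r9c7∈{8}] r9c7 has the single candidate 8, so r9c7=8.
Step 36. [r8c7∈{4}] r8c7 is down to just 4 ⇒ r8c7=4.
Step 37. [r1c5∈{4}] r1c5 is down to just 4, so r1c5=4.
Step 38. [r5c7∈{5}] r5c7 has the single candidate 5, so r5c7=5.

Answer: 3 9 1 2 4 8 7 6 5 / 4 2 7 5 3 6 9 1 8 / 5 6 8 7 1 9 3 4 2 / 2 3 9 1 7 5 6 8 4 / 1 4 6 8 2 3 5 9 7 / 7 8 5 6 9 4 2 3 1 / 9 5 3 4 8 2 1 7 6 / 8 7 2 3 6 1 4 5 9 / 6 1 4 9 5 7 8 2 3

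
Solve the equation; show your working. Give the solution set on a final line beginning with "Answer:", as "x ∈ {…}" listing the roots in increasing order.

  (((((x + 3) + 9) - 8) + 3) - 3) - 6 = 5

Step 1. [(((((x + 3) + 9) - 8) + 3) - 3) - 6 = 5] peel the -6: add 6 from each side, so sub: ((((x + 3) + 9) - 8) + 3) - 3 = 11.
Step 2. [((((x + 3) + 9) - 8) + 3) - 3 = 11] 3 comes off first (add 3), so sub: (((x + 3) + 9) - 8) + 3 = 14.
Step 3. [(((x + 3) + 9) - 8) + 3 = 14] the outer +3 inverts by subtracting 3, so sub: ((x + 3) + 9) - 8 = 11.
Step 4. [((x + 3) + 9) - 8 = 11] -8 is outermost — add 8 both sides, so sub: (x + 3) + 9 = 19.
Step 5. [(x + 3) + 9 = 19] peel the +9: subtract 9 from each side, so sub: x + 3 = 10.
Step 6. [x + 3 = 10] the outer +3 inverts by subtracting 3 ⇒ sub: x = 7.

Answer: x ∈ {7}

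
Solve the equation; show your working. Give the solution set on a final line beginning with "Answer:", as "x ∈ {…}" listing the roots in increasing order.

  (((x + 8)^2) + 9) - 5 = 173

Step 1. [(((x + 8)^2) + 9) - 5 = 173] add 5: x sits inside (… - 5), so sub: ((x + 8)^2) + 9 = 178.
Step 2. [((x + 8)^2) + 9 = 178] +9 is outermost — subtract 9 both sides. So sub: (x + 8)^2 = 169.
Step 3. [(x + 8)^2 = 169] √ both sides: 169 ≥ 0 gives two branches. So sqrt: x + 8 = 13 or -13.
Step 4. [x + 8 = 13 or -13] 8 comes off first (subtract 8) ⇒ sub: x = 5 or -21.

Answer: x ∈ {-21, 5}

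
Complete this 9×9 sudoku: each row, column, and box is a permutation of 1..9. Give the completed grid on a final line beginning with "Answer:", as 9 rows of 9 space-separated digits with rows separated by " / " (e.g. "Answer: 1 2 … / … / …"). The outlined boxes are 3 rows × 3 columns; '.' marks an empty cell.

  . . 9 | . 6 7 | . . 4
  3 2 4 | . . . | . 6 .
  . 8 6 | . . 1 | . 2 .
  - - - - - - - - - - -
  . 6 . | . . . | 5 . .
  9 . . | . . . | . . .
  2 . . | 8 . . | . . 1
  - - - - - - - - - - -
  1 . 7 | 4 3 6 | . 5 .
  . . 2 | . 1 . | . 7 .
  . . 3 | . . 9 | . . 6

Step 1. [r8c4∈{5}] only 5 remains possible at r8c4 ⇒ r8c4=5.
Step 2. [r2c7∈{1,7,8,9}] row 2 places 1 nowhere but r2c7 ⇒ r2c7=1.
Step 3. [r2c9∈{5,7,8,9}] r2c9 is the only open cell in row 2 admitting 7. So r2c9=7.
Step 4. [r6c3∈{5}] r6c3's peers cover all but 5. So r6c3=5.
Step 5. [r6c7∈{3,4,6,7,9}] r6c7 is the only open cell in row 6 admitting 6, so r6c7=6.
Step 6. [r5c7∈{2,3,4,7,8}] across col 7, 7 lands solely at r5c7. So r5c7=7.
Step 7. [r3c5∈{4,5,9}] in row 3, 4 fits only at r3c5. So r3c5=4.
Step 8. [r8c6∈{8}] r8c6 is down to just 8, so r8c6=8.
Step 9. [r9c1∈{4,5,8}] r9c1 is the only open cell in box 7 admitting 8. So r9c1=8.
Step 10. [r6c2∈{3,4,7}] in col 2, 7 fits only at r6c2, so r6c2=7.
Step 11. [r5c2∈{1,3,4}] across col 2, 3 lands solely at r5c2 ⇒ r5c2=3.
Step 12. [r6c5∈{9}] r6c5 is down to just 9 ⇒ r6c5=9.
Step 13. [r1c4∈{2,3}] 2 has one home in row 1: r1c4, so r1c4=2.
Step 14. [r4c8∈{3,4,8,9}] across col 8, 9 lands solely at r4c8 ⇒ r4c8=9.
Step 15. [r3c4∈{3,9}] across box 2, 3 lands solely at r3c4. So r3c4=3.
Step 16. [r9c5∈{2,7}] in box 8, 2 fits only at r9c5. So r9c5=2.
Step 17. [r9c7∈{4}] only 4 remains possible at r9c7, so r9c7=4.
Step 18. [r3c7∈{9}] nothing but 9 survives at r3c7 ⇒ r3c7=9.
Step 19. [r5c5∈{5}] r5c5 is down to just 5 ⇒ r5c5=5.
Step 20. [r4c1∈{4}] r4c1 has the single candidate 4 ⇒ r4c1=4.
Step 21. [r1c1∈{5}] r1c1 is down to just 5, so r1c1=5.
Step 22. [r7c7∈{2,8}] r7c7 is the only open cell in col 7 admitting 2, so r7c7=2.
Step 23. [r7c9∈{8,9}] across row 7, 8 lands solely at r7c9, so r7c9=8.
Step 24. [r5c8∈{4,8}] box 6 places 8 nowhere but r5c8 ⇒ r5c8=8.
Step 25. [r5c9∈{2}] only 2 remains possible at r5c9 ⇒ r5c9=2.
Step 26. [r4c9∈{3}] r4c9 is down to just 3. So r4c9=3.
Step 27. [r5c3∈{1}] nothing but 1 survives at r5c3 ⇒ r5c3=1.
Step 28. [r5c6∈{4}] nothing but 4 survives at r5c6 ⇒ r5c6=4.
Step 29. [r8c2∈{4,9}] r8c2 is the only open cell in row 8 admitting 4, so r8c2=4.
Step 30. [r4c4∈{1,7}] in row 4, 1 fits only at r4c4. So r4c4=1.
Step 31. [r1c8∈{3}] r1c8's peers cover all but 3, so r1c8=3.
Step 32. [r6c8∈{4}] r6c8's peers cover all but 4 ⇒ r6c8=4.
Step 33. [r9c4∈{7}] only 7 remains possible at r9c4. So r9c4=7.
Step 34. [r4c6∈{2}] r4c6 has the single candidate 2, so r4c6=2.
Step 35. [r8c7∈{3}] r8c7 has the single candidate 3 ⇒ r8c7=3.
Step 36. [r2c4∈{9}] nothing but 9 survives at r2c4 ⇒ r2c4=9.
Step 37. [r3c9∈{5}] only 5 remains possible at r3c9 ⇒ r3c9=5.
Step 38. [r9c2∈{5}] only 5 remains possible at r9c2. So r9c2=5.
Step 39. [r4c3∈{8}] only 8 remains possible at r4c3. So r4c3=8.
Step 40. [r4c5∈{7}] r4c5 is down to just 7. So r4c5=7.
Step 41. [r8c1∈{6}] only 6 remains possible at r8c1. So r8c1=6.
Step 42. [r9c8∈{1}] r9c8's peers cover all but 1 ⇒ r9c8=1.
Step 43. [r5c4∈{6}] r5c4 has the single candidate 6 ⇒ r5c4=6.
Step 44. [r1c2∈{1}] only 1 remains possible at r1c2 ⇒ r1c2=1.
Step 45. [r6c6∈{3}] r6c6's peers cover all but 3. So r6c6=3.
Step 46. [r3c1∈{7}] r3c1's peers cover all but 7, so r3c1=7.
Step 47. [r7c2∈{9}] only 9 remains possible at r7c2, so r7c2=9.
Step 48. [r1c7∈{8}] r1c7 is down to just 8 ⇒ r1c7=8.
Step 49. [r8c9∈{9}] nothing but 9 survives at r8c9. So r8c9=9.
Step 50. [r2c6∈{5}] r2c6 is down to just 5, so r2c6=5.
Step 51. [r2c5∈{8}] nothing but 8 survives at r2c5, so r2c5=8.

Answer: 5 1 9 2 6 7 8 3 4 / 3 2 4 9 8 5 1 6 7 / 7 8 6 3 4 1 9 2 5 / 4 6 8 1 7 2 5 9 3 / 9 3 1 6 5 4 7 8 2 / 2 7 5 8 9 3 6 4 1 / 1 9 7 4 3 6 2 5 8 / 6 4 2 5 1 8 3 7 9 / 8 5 3 7 2 9 4 1 6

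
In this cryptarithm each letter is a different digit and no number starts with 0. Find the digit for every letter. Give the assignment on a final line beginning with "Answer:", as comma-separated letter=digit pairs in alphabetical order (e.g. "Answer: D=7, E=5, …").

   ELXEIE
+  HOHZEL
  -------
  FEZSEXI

Step 1. [col 1: E + L ≡ I (mod 10)] column 1 (E + L ≡ I (mod 10), carry-in 0) doesn't pin I yet; pick I=6 and continue ⇒ I=6.
Step 2. [col 1: E + L ≡ I (mod 10)] no forcing yet in column 1 (carry-in 0); L=4 is free and consistent — try it ⇒ L=4.
Step 3. [col 1: E + L ≡ I (mod 10)] column 1: given L=4, I=6, carry-in 0, and digits 4,6 already taken and all letters distinct, E+L≡I (mod 10) forces E=2, so E=2.
Step 4. [F] adding two 6-digit numbers gives at most 6+1 digits, and here it does — F is that final carry and must be 1, so F=1.
Step 5. [col 2: I + E ≡ X (mod 10)] column 2: given I=6, E=2, carry-in 0, and digits 1,2,4,6 already taken and all letters distinct, I+E≡X (mod 10) forces X=8. So X=8.
Step 6. [col 3: E + Z ≡ E (mod 10)] column 3: given E=2, carry-in 0, and digits 1,2,4,6,8 already taken and all letters distinct, E+Z≡E (mod 10) forces Z=0. So Z=0.
Step 7. [col 4: X + H ≡ S (mod 10)] column 4 (X + H ≡ S (mod 10), carry-in 0) doesn't pin S yet; pick S=7 and continue, so S=7.
Step 8. [col 4: X + H ≡ S (mod 10)] from column 4 (X=8, S=7, carry-in 0, digits 0,1,2,4,6,7,8 already taken and all letters distinct): H must equal 9. So H=9.
Step 9. [col 5: L + O ≡ Z (mod 10)] in column 5 we have L+O≡Z with carry-in 1; given L=4, Z=0 and digits 0,1,2,4,6,7,8,9 already taken and all letters distinct, that pins O to 5. So O=5.

Answer: E=2, F=1, H=9, I=6, L=4, O=5, S=7, X=8, Z=0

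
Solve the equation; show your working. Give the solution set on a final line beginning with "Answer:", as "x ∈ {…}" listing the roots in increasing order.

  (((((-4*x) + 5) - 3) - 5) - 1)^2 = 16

Step 1. [(((((-4*x) + 5) - 3) - 5) - 1)^2 = 16] 16 ≥ 0, LHS is (·)² — take ±√. So sqrt: ((((-4*x) + 5) - 3) - 5) - 1 = 4 or -4.
Step 2. [((((-4*x) + 5) - 3) - 5) - 1 = 4 or -4] -1 is outermost — add 1 both sides ⇒ sub: (((-4*x) + 5) - 3) - 5 = 5 or -3.
Step 3. [(((-4*x) + 5) - 3) - 5 = 5 or -3] add 5: x sits inside (… - 5). So sub: ((-4*x) + 5) - 3 = 10 or 2.
Step 4. [((-4*x) + 5) - 3 = 10 or 2] 3 comes off first (add 3). So sub: (-4*x) + 5 = 13 or 5.
Step 5. [(-4*x) + 5 = 13 or 5] +5 is outermost — subtract 5 both sides, so sub: -4*x = 8 or 0.
Step 6. [-4*x = 8 or 0] leading coefficient -4: divide by -4, so div: x = -2 or 0.

Answer: x ∈ {-2, 0}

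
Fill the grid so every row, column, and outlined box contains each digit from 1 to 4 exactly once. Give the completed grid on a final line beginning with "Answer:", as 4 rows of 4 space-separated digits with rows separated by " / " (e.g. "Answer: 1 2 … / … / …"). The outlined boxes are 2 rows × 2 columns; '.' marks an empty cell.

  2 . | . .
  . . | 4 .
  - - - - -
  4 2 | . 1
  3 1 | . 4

Step 1. [r1c4∈{3}] only 3 remains possible at r1c4. So r1c4=3.
Step 2. [r2c2∈{3}] r2c2's peers cover all but 3. So r2c2=3.
Step 3. [r2c1∈{1}] r2c1 is down to just 1 ⇒ r2c1=1.
Step 4. [r1c2∈{4}] r1c2 is down to just 4 ⇒ r1c2=4.
Step 5. [r4c3∈{2}] nothing but 2 survives at r4c3 ⇒ r4c3=2.
Step 6. [r3c3∈{3}] r3c3 is down to just 3. So r3c3=3.
Step 7. [r1c3∈{1}] nothing but 1 survives at r1c3, so r1c3=1.
Step 8. [r2c4∈{2}] r2c4 is down to just 2, so r2c4=2.

Answer: 2 4 1 3 / 1 3 4 2 / 4 2 3 1 / 3 1 2 4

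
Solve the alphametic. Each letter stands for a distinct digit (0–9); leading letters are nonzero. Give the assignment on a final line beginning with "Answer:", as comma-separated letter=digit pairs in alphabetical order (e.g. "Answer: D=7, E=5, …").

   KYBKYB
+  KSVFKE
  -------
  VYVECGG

Step 1. [col 1: B + E ≡ G (mod 10)] E=3 is one option consistent with column 1 (B + E ≡ G (mod 10), carry-in 0) — take it, so E=3.
Step 2. [col 1: B + E ≡ G (mod 10)] column 1 (B + E ≡ G (mod 10), carry-in 0) doesn't pin G yet; pick G=5 and continue, so G=5.
Step 3. [col 1: B + E ≡ G (mod 10)] column 1 reads B+E+carry(0)=G with E=3, G=5; with digits 3,5 already taken and all letters distinct, the only value for B is 2. So B=2.
Step 4. [col 2: Y + K ≡ G (mod 10)] no forcing yet in column 2 (carry-in 0); Y=7 is free and consistent — try it. So Y=7.
Step 5. [V] adding two 6-digit numbers gives at most 6+1 digits, and here it does — V is that final carry and must be 1. So V=1.
Step 6. [col 2: Y + K ≡ G (mod 10)] from column 2 (Y=7, G=5, carry-in 0, digits 1,2,3,5,7 already taken and all letters distinct): K must equal 8, so K=8.
Step 7. [col 3: K + F ≡ C (mod 10)] from column 3 (K=8, carry-in 1, digits 1,2,3,5,7,8 already taken and all letters distinct): C must equal 9, so C=9.
Step 8. [col 3: K + F ≡ C (mod 10)] column 3: given K=8, C=9, carry-in 1, and digits 1,2,3,5,7,8,9 already taken and all letters distinct, K+F≡C (mod 10) forces F=0 ⇒ F=0.
Step 9. [col 5: Y + S ≡ V (mod 10)] column 5 reads Y+S+carry(0)=V with Y=7, V=1; with digits 0,1,2,3,5,7,8,9 already taken and all letters distinct, the only value for S is 4. So S=4.

Answer: B=2, C=9, E=3, F=0, G=5, K=8, S=4, V=1, Y=7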